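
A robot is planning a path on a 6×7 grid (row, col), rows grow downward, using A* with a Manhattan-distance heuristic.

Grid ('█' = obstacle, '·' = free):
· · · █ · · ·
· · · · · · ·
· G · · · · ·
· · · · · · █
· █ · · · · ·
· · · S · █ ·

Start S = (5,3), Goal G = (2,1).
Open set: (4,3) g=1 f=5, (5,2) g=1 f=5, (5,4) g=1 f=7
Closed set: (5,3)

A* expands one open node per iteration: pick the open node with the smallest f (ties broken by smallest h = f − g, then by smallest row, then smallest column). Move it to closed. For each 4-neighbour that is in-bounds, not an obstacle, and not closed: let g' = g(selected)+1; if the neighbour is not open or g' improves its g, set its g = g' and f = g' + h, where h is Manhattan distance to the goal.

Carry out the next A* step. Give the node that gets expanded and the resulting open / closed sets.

step 1: expand (4,3) (f=5, h=4) → closed; open now [(3,3) g=2 f=5, (4,2) g=2 f=5, (4,4) g=2 f=7, (5,2) g=1 f=5, (5,4) g=1 f=7]

expanded=(4,3); open=[(3,3) g=2 f=5, (4,2) g=2 f=5, (4,4) g=2 f=7, (5,2) g=1 f=5, (5,4) g=1 f=7]; closed=[(4,3), (5,3)]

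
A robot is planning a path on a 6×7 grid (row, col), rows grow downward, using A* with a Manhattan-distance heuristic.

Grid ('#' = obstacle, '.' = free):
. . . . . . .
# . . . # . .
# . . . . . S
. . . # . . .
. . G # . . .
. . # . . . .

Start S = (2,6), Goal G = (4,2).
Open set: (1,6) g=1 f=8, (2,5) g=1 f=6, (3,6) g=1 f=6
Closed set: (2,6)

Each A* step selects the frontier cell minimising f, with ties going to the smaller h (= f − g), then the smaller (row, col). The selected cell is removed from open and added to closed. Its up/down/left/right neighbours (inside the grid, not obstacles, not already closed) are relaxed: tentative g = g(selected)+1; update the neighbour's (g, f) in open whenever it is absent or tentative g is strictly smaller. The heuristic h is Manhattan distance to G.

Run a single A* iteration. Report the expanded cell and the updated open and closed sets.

step 1: expand (2,5) (f=6, h=5) → closed; open now [(1,5) g=2 f=8, (1,6) g=1 f=8, (2,4) g=2 f=6, (3,5) g=2 f=6, (3,6) g=1 f=6]

expanded=(2,5); open=[(1,5) g=2 f=8, (1,6) g=1 f=8, (2,4) g=2 f=6, (3,5) g=2 f=6, (3,6) g=1 f=6]; closed=[(2,5), (2,6)]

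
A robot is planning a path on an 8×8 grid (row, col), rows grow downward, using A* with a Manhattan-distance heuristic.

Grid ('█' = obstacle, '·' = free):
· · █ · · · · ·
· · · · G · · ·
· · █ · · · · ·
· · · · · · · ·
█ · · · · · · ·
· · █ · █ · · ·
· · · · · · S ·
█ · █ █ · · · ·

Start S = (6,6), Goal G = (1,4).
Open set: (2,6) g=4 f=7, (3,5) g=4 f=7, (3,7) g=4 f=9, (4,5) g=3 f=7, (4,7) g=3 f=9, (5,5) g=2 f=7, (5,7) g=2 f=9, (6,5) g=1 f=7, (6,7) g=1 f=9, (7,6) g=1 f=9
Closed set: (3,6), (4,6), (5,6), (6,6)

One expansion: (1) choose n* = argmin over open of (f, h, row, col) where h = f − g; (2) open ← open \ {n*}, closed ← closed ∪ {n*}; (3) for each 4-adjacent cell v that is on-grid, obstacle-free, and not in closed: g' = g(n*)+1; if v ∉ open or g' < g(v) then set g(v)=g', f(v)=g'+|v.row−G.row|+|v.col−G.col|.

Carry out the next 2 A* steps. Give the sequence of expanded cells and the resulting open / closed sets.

step 1: expand (2,6) (f=7, h=3) → closed; open now [(1,6) g=5 f=7, (2,5) g=5 f=7, (2,7) g=5 f=9, (3,5) g=4 f=7, (3,7) g=4 f=9, (4,5) g=3 f=7, (4,7) g=3 f=9, (5,5) g=2 f=7, (5,7) g=2 f=9, (6,5) g=1 f=7, (6,7) g=1 f=9, (7,6) g=1 f=9]
step 2: expand (1,6) (f=7, h=2) → closed; open now [(0,6) g=6 f=9, (1,5) g=6 f=7, (1,7) g=6 f=9, (2,5) g=5 f=7, (2,7) g=5 f=9, (3,5) g=4 f=7, (3,7) g=4 f=9, (4,5) g=3 f=7, (4,7) g=3 f=9, (5,5) g=2 f=7, (5,7) g=2 f=9, (6,5) g=1 f=7, (6,7) g=1 f=9, (7,6) g=1 f=9]

order=[(2,6) → (1,6)]; open=[(0,6) g=6 f=9, (1,5) g=6 f=7, (1,7) g=6 f=9, (2,5) g=5 f=7, (2,7) g=5 f=9, (3,5) g=4 f=7, (3,7) g=4 f=9, (4,5) g=3 f=7, (4,7) g=3 f=9, (5,5) g=2 f=7, (5,7) g=2 f=9, (6,5) g=1 f=7, (6,7) g=1 f=9, (7,6) g=1 f=9]; closed=[(1,6), (2,6), (3,6), (4,6), (5,6), (6,6)]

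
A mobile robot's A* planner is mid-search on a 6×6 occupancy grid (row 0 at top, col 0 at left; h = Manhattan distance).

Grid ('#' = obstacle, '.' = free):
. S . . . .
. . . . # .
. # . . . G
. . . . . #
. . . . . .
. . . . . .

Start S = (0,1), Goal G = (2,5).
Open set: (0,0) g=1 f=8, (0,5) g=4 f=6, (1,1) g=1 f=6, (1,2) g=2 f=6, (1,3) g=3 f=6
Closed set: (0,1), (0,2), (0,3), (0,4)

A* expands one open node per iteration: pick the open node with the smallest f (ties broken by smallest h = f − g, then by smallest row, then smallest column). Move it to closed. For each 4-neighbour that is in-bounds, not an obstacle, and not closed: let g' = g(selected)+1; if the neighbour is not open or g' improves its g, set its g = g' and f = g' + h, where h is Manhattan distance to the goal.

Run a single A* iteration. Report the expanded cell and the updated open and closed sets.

expanded=(0,5); open=[(0,0) g=1 f=8, (1,1) g=1 f=6, (1,2) g=2 f=6, (1,3) g=3 f=6, (1,5) g=5 f=6]; closed=[(0,1), (0,2), (0,3), (0,4), (0,5)]

step 1: expand (0,5) (f=6, h=2) → closed; open now [(0,0) g=1 f=8, (1,1) g=1 f=6, (1,2) g=2 f=6, (1,3) g=3 f=6, (1,5) g=5 f=6]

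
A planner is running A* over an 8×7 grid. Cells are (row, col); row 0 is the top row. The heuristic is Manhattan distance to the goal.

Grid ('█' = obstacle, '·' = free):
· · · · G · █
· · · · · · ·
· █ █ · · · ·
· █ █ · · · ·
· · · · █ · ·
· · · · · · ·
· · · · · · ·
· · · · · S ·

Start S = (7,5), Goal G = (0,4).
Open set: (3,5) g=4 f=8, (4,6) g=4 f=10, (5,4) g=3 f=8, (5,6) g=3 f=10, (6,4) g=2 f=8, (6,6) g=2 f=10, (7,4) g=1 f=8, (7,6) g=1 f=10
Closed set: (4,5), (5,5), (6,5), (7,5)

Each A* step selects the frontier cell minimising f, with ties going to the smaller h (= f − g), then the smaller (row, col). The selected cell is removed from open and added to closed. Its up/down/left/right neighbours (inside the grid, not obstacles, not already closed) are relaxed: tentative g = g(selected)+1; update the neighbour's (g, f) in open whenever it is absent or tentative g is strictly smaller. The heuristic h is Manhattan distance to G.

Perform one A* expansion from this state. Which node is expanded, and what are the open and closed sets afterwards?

expanded=(3,5); open=[(2,5) g=5 f=8, (3,4) g=5 f=8, (3,6) g=5 f=10, (4,6) g=4 f=10, (5,4) g=3 f=8, (5,6) g=3 f=10, (6,4) g=2 f=8, (6,6) g=2 f=10, (7,4) g=1 f=8, (7,6) g=1 f=10]; closed=[(3,5), (4,5), (5,5), (6,5), (7,5)]

step 1: expand (3,5) (f=8, h=4) → closed; open now [(2,5) g=5 f=8, (3,4) g=5 f=8, (3,6) g=5 f=10, (4,6) g=4 f=10, (5,4) g=3 f=8, (5,6) g=3 f=10, (6,4) g=2 f=8, (6,6) g=2 f=10, (7,4) g=1 f=8, (7,6) g=1 f=10]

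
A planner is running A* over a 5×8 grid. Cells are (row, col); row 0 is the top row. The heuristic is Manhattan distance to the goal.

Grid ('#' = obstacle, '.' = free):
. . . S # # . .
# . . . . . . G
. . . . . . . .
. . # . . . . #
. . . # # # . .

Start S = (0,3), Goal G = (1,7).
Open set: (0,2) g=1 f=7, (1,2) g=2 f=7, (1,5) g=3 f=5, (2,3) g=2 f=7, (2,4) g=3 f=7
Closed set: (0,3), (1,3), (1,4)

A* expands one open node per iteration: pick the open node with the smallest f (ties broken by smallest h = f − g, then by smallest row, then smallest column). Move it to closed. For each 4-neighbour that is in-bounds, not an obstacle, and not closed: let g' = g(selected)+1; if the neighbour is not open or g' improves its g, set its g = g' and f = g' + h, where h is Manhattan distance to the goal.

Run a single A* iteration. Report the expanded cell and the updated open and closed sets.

step 1: expand (1,5) (f=5, h=2) → closed; open now [(0,2) g=1 f=7, (1,2) g=2 f=7, (1,6) g=4 f=5, (2,3) g=2 f=7, (2,4) g=3 f=7, (2,5) g=4 f=7]

expanded=(1,5); open=[(0,2) g=1 f=7, (1,2) g=2 f=7, (1,6) g=4 f=5, (2,3) g=2 f=7, (2,4) g=3 f=7, (2,5) g=4 f=7]; closed=[(0,3), (1,3), (1,4), (1,5)]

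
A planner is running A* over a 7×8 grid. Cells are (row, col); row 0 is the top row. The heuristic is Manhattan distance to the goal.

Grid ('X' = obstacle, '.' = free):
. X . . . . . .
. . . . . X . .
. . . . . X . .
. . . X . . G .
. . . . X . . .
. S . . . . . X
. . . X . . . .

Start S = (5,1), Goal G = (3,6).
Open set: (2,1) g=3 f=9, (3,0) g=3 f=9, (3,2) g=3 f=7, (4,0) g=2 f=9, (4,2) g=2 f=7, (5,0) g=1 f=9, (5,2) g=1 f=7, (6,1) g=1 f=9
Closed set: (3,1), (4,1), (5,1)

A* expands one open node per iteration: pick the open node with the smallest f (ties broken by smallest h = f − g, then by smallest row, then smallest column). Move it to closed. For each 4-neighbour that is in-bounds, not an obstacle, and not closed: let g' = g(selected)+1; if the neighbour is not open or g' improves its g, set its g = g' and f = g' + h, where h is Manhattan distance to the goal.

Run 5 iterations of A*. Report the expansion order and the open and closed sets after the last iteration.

order=[(3,2) → (4,2) → (4,3) → (5,2) → (5,3)]; open=[(2,1) g=3 f=9, (2,2) g=4 f=9, (3,0) g=3 f=9, (4,0) g=2 f=9, (5,0) g=1 f=9, (5,4) g=3 f=7, (6,1) g=1 f=9, (6,2) g=2 f=9]; closed=[(3,1), (3,2), (4,1), (4,2), (4,3), (5,1), (5,2), (5,3)]

step 1: expand (3,2) (f=7, h=4) → closed; open now [(2,1) g=3 f=9, (2,2) g=4 f=9, (3,0) g=3 f=9, (4,0) g=2 f=9, (4,2) g=2 f=7, (5,0) g=1 f=9, (5,2) g=1 f=7, (6,1) g=1 f=9]
step 2: expand (4,2) (f=7, h=5) → closed; open now [(2,1) g=3 f=9, (2,2) g=4 f=9, (3,0) g=3 f=9, (4,0) g=2 f=9, (4,3) g=3 f=7, (5,0) g=1 f=9, (5,2) g=1 f=7, (6,1) g=1 f=9]
step 3: expand (4,3) (f=7, h=4) → closed; open now [(2,1) g=3 f=9, (2,2) g=4 f=9, (3,0) g=3 f=9, (4,0) g=2 f=9, (5,0) g=1 f=9, (5,2) g=1 f=7, (5,3) g=4 f=9, (6,1) g=1 f=9]
step 4: expand (5,2) (f=7, h=6) → closed; open now [(2,1) g=3 f=9, (2,2) g=4 f=9, (3,0) g=3 f=9, (4,0) g=2 f=9, (5,0) g=1 f=9, (5,3) g=2 f=7, (6,1) g=1 f=9, (6,2) g=2 f=9]
step 5: expand (5,3) (f=7, h=5) → closed; open now [(2,1) g=3 f=9, (2,2) g=4 f=9, (3,0) g=3 f=9, (4,0) g=2 f=9, (5,0) g=1 f=9, (5,4) g=3 f=7, (6,1) g=1 f=9, (6,2) g=2 f=9]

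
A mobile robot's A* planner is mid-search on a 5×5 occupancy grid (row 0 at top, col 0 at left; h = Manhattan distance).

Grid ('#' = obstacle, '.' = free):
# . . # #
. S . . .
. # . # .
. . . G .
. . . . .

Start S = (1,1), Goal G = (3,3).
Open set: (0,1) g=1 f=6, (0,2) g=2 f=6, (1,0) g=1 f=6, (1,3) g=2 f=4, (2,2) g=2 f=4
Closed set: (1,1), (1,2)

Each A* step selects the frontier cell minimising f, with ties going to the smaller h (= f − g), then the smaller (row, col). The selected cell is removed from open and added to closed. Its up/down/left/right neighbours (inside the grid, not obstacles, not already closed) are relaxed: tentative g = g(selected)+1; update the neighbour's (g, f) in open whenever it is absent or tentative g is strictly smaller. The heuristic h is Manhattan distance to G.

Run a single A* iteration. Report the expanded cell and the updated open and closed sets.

expanded=(1,3); open=[(0,1) g=1 f=6, (0,2) g=2 f=6, (1,0) g=1 f=6, (1,4) g=3 f=6, (2,2) g=2 f=4]; closed=[(1,1), (1,2), (1,3)]

step 1: expand (1,3) (f=4, h=2) → closed; open now [(0,1) g=1 f=6, (0,2) g=2 f=6, (1,0) g=1 f=6, (1,4) g=3 f=6, (2,2) g=2 f=4]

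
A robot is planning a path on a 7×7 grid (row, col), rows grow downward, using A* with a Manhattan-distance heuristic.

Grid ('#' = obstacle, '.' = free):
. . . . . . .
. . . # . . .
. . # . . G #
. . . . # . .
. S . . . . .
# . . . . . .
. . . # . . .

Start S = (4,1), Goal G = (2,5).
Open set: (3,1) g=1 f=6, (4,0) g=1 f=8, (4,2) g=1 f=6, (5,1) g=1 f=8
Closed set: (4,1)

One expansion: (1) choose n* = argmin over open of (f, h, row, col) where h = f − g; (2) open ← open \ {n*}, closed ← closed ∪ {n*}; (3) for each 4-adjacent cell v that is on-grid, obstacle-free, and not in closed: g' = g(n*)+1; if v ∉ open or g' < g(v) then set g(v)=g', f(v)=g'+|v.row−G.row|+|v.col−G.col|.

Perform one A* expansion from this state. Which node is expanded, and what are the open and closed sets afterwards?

expanded=(3,1); open=[(2,1) g=2 f=6, (3,0) g=2 f=8, (3,2) g=2 f=6, (4,0) g=1 f=8, (4,2) g=1 f=6, (5,1) g=1 f=8]; closed=[(3,1), (4,1)]

step 1: expand (3,1) (f=6, h=5) → closed; open now [(2,1) g=2 f=6, (3,0) g=2 f=8, (3,2) g=2 f=6, (4,0) g=1 f=8, (4,2) g=1 f=6, (5,1) g=1 f=8]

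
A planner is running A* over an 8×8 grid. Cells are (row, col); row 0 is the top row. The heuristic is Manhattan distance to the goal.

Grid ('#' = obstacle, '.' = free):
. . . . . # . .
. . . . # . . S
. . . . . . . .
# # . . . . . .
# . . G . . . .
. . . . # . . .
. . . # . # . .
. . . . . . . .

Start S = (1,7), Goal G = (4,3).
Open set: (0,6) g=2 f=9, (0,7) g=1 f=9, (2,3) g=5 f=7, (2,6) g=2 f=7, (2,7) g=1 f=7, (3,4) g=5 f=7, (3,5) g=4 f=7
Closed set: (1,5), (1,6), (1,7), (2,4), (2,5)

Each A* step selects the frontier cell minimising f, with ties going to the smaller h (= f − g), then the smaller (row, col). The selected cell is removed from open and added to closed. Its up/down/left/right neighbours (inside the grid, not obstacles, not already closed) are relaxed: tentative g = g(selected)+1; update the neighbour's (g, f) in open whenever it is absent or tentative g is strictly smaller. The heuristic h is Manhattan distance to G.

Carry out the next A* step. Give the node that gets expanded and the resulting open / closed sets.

expanded=(2,3); open=[(0,6) g=2 f=9, (0,7) g=1 f=9, (1,3) g=6 f=9, (2,2) g=6 f=9, (2,6) g=2 f=7, (2,7) g=1 f=7, (3,3) g=6 f=7, (3,4) g=5 f=7, (3,5) g=4 f=7]; closed=[(1,5), (1,6), (1,7), (2,3), (2,4), (2,5)]

step 1: expand (2,3) (f=7, h=2) → closed; open now [(0,6) g=2 f=9, (0,7) g=1 f=9, (1,3) g=6 f=9, (2,2) g=6 f=9, (2,6) g=2 f=7, (2,7) g=1 f=7, (3,3) g=6 f=7, (3,4) g=5 f=7, (3,5) g=4 f=7]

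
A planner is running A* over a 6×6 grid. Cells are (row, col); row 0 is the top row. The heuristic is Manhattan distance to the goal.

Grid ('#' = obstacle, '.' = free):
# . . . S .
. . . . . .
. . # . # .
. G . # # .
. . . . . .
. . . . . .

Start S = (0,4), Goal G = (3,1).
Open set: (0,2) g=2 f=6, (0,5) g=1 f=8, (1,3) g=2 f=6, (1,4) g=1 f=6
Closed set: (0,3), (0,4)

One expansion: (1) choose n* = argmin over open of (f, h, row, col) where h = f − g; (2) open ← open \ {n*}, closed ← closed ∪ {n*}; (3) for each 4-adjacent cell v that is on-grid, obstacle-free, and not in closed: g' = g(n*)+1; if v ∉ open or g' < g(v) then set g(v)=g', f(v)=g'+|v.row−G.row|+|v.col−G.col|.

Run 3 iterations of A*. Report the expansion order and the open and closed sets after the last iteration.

order=[(0,2) → (0,1) → (1,1)]; open=[(0,5) g=1 f=8, (1,0) g=5 f=8, (1,2) g=3 f=6, (1,3) g=2 f=6, (1,4) g=1 f=6, (2,1) g=5 f=6]; closed=[(0,1), (0,2), (0,3), (0,4), (1,1)]

step 1: expand (0,2) (f=6, h=4) → closed; open now [(0,1) g=3 f=6, (0,5) g=1 f=8, (1,2) g=3 f=6, (1,3) g=2 f=6, (1,4) g=1 f=6]
step 2: expand (0,1) (f=6, h=3) → closed; open now [(0,5) g=1 f=8, (1,1) g=4 f=6, (1,2) g=3 f=6, (1,3) g=2 f=6, (1,4) g=1 f=6]
step 3: expand (1,1) (f=6, h=2) → closed; open now [(0,5) g=1 f=8, (1,0) g=5 f=8, (1,2) g=3 f=6, (1,3) g=2 f=6, (1,4) g=1 f=6, (2,1) g=5 f=6]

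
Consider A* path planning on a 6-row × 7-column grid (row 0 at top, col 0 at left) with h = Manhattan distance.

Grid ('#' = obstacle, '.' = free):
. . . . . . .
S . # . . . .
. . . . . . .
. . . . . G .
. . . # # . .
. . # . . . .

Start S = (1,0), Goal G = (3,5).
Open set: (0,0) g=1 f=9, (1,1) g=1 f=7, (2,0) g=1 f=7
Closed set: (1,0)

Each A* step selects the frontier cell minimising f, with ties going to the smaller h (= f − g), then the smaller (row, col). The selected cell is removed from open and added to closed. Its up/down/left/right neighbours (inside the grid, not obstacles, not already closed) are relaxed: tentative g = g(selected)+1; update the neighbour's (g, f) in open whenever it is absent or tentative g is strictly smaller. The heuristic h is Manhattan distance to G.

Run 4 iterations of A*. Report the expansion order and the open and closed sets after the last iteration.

order=[(1,1) → (2,1) → (2,2) → (2,3)]; open=[(0,0) g=1 f=9, (0,1) g=2 f=9, (1,3) g=5 f=9, (2,0) g=1 f=7, (2,4) g=5 f=7, (3,1) g=3 f=7, (3,2) g=4 f=7, (3,3) g=5 f=7]; closed=[(1,0), (1,1), (2,1), (2,2), (2,3)]

step 1: expand (1,1) (f=7, h=6) → closed; open now [(0,0) g=1 f=9, (0,1) g=2 f=9, (2,0) g=1 f=7, (2,1) g=2 f=7]
step 2: expand (2,1) (f=7, h=5) → closed; open now [(0,0) g=1 f=9, (0,1) g=2 f=9, (2,0) g=1 f=7, (2,2) g=3 f=7, (3,1) g=3 f=7]
step 3: expand (2,2) (f=7, h=4) → closed; open now [(0,0) g=1 f=9, (0,1) g=2 f=9, (2,0) g=1 f=7, (2,3) g=4 f=7, (3,1) g=3 f=7, (3,2) g=4 f=7]
step 4: expand (2,3) (f=7, h=3) → closed; open now [(0,0) g=1 f=9, (0,1) g=2 f=9, (1,3) g=5 f=9, (2,0) g=1 f=7, (2,4) g=5 f=7, (3,1) g=3 f=7, (3,2) g=4 f=7, (3,3) g=5 f=7]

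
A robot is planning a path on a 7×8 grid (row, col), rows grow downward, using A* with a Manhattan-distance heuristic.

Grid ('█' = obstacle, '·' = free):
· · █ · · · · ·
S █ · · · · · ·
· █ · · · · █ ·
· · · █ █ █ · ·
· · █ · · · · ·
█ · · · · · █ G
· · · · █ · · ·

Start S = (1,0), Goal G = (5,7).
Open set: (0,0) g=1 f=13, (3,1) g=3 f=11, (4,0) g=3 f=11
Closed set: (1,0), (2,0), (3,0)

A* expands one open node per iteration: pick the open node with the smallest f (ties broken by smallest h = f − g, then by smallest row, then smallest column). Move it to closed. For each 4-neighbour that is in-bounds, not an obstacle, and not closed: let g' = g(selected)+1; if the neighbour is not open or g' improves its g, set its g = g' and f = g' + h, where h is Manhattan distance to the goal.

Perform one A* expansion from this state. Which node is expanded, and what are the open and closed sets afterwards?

step 1: expand (3,1) (f=11, h=8) → closed; open now [(0,0) g=1 f=13, (3,2) g=4 f=11, (4,0) g=3 f=11, (4,1) g=4 f=11]

expanded=(3,1); open=[(0,0) g=1 f=13, (3,2) g=4 f=11, (4,0) g=3 f=11, (4,1) g=4 f=11]; closed=[(1,0), (2,0), (3,0), (3,1)]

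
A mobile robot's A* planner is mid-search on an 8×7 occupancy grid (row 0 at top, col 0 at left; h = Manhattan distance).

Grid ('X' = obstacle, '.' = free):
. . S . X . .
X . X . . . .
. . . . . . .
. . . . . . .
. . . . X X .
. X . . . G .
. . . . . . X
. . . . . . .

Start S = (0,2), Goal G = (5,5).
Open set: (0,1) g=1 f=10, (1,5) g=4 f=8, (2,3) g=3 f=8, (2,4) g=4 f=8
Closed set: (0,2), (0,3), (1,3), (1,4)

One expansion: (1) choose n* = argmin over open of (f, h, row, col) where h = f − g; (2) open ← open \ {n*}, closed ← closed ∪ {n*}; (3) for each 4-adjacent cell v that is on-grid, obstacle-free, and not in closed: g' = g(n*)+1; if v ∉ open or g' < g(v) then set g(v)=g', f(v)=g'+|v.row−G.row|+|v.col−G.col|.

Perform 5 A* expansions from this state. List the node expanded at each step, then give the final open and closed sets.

order=[(1,5) → (2,5) → (3,5) → (2,4) → (3,4)]; open=[(0,1) g=1 f=10, (0,5) g=5 f=10, (1,6) g=5 f=10, (2,3) g=3 f=8, (2,6) g=6 f=10, (3,3) g=6 f=10, (3,6) g=7 f=10]; closed=[(0,2), (0,3), (1,3), (1,4), (1,5), (2,4), (2,5), (3,4), (3,5)]

step 1: expand (1,5) (f=8, h=4) → closed; open now [(0,1) g=1 f=10, (0,5) g=5 f=10, (1,6) g=5 f=10, (2,3) g=3 f=8, (2,4) g=4 f=8, (2,5) g=5 f=8]
step 2: expand (2,5) (f=8, h=3) → closed; open now [(0,1) g=1 f=10, (0,5) g=5 f=10, (1,6) g=5 f=10, (2,3) g=3 f=8, (2,4) g=4 f=8, (2,6) g=6 f=10, (3,5) g=6 f=8]
step 3: expand (3,5) (f=8, h=2) → closed; open now [(0,1) g=1 f=10, (0,5) g=5 f=10, (1,6) g=5 f=10, (2,3) g=3 f=8, (2,4) g=4 f=8, (2,6) g=6 f=10, (3,4) g=7 f=10, (3,6) g=7 f=10]
step 4: expand (2,4) (f=8, h=4) → closed; open now [(0,1) g=1 f=10, (0,5) g=5 f=10, (1,6) g=5 f=10, (2,3) g=3 f=8, (2,6) g=6 f=10, (3,4) g=5 f=8, (3,6) g=7 f=10]
step 5: expand (3,4) (f=8, h=3) → closed; open now [(0,1) g=1 f=10, (0,5) g=5 f=10, (1,6) g=5 f=10, (2,3) g=3 f=8, (2,6) g=6 f=10, (3,3) g=6 f=10, (3,6) g=7 f=10]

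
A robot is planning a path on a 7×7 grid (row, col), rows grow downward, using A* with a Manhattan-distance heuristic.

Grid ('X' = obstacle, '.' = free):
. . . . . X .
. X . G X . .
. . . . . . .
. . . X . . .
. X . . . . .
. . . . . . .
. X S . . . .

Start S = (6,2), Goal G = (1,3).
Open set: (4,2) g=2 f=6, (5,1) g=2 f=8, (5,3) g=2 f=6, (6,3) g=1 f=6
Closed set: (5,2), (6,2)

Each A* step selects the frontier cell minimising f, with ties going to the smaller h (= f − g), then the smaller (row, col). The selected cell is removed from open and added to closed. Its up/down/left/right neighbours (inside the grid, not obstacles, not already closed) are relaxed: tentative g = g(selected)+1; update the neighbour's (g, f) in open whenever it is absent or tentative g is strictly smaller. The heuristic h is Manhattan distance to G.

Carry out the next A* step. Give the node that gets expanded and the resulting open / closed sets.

expanded=(4,2); open=[(3,2) g=3 f=6, (4,3) g=3 f=6, (5,1) g=2 f=8, (5,3) g=2 f=6, (6,3) g=1 f=6]; closed=[(4,2), (5,2), (6,2)]

step 1: expand (4,2) (f=6, h=4) → closed; open now [(3,2) g=3 f=6, (4,3) g=3 f=6, (5,1) g=2 f=8, (5,3) g=2 f=6, (6,3) g=1 f=6]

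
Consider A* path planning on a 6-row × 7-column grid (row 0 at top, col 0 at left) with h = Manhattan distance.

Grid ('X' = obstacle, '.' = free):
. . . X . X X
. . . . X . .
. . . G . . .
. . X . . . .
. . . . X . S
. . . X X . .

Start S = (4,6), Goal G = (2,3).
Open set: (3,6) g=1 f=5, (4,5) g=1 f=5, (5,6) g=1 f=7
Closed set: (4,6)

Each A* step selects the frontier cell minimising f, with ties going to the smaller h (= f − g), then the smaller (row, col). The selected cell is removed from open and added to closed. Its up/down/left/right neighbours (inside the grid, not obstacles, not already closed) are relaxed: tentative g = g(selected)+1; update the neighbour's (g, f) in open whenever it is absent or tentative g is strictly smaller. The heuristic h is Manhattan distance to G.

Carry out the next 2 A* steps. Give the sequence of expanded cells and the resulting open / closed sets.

step 1: expand (3,6) (f=5, h=4) → closed; open now [(2,6) g=2 f=5, (3,5) g=2 f=5, (4,5) g=1 f=5, (5,6) g=1 f=7]
step 2: expand (2,6) (f=5, h=3) → closed; open now [(1,6) g=3 f=7, (2,5) g=3 f=5, (3,5) g=2 f=5, (4,5) g=1 f=5, (5,6) g=1 f=7]

order=[(3,6) → (2,6)]; open=[(1,6) g=3 f=7, (2,5) g=3 f=5, (3,5) g=2 f=5, (4,5) g=1 f=5, (5,6) g=1 f=7]; closed=[(2,6), (3,6), (4,6)]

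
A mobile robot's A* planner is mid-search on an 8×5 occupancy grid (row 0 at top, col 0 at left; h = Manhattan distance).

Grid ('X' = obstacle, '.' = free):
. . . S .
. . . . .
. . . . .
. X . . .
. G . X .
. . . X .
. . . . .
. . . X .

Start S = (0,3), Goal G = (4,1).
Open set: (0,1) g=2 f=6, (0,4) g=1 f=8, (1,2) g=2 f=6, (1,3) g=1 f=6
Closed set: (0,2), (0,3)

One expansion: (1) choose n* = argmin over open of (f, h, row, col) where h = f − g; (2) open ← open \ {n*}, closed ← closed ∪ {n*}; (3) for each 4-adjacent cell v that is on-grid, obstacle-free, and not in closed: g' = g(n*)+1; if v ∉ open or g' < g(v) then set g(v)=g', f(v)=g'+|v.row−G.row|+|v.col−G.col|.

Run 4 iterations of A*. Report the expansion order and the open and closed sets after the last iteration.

step 1: expand (0,1) (f=6, h=4) → closed; open now [(0,0) g=3 f=8, (0,4) g=1 f=8, (1,1) g=3 f=6, (1,2) g=2 f=6, (1,3) g=1 f=6]
step 2: expand (1,1) (f=6, h=3) → closed; open now [(0,0) g=3 f=8, (0,4) g=1 f=8, (1,0) g=4 f=8, (1,2) g=2 f=6, (1,3) g=1 f=6, (2,1) g=4 f=6]
step 3: expand (2,1) (f=6, h=2) → closed; open now [(0,0) g=3 f=8, (0,4) g=1 f=8, (1,0) g=4 f=8, (1,2) g=2 f=6, (1,3) g=1 f=6, (2,0) g=5 f=8, (2,2) g=5 f=8]
step 4: expand (1,2) (f=6, h=4) → closed; open now [(0,0) g=3 f=8, (0,4) g=1 f=8, (1,0) g=4 f=8, (1,3) g=1 f=6, (2,0) g=5 f=8, (2,2) g=3 f=6]

order=[(0,1) → (1,1) → (2,1) → (1,2)]; open=[(0,0) g=3 f=8, (0,4) g=1 f=8, (1,0) g=4 f=8, (1,3) g=1 f=6, (2,0) g=5 f=8, (2,2) g=3 f=6]; closed=[(0,1), (0,2), (0,3), (1,1), (1,2), (2,1)]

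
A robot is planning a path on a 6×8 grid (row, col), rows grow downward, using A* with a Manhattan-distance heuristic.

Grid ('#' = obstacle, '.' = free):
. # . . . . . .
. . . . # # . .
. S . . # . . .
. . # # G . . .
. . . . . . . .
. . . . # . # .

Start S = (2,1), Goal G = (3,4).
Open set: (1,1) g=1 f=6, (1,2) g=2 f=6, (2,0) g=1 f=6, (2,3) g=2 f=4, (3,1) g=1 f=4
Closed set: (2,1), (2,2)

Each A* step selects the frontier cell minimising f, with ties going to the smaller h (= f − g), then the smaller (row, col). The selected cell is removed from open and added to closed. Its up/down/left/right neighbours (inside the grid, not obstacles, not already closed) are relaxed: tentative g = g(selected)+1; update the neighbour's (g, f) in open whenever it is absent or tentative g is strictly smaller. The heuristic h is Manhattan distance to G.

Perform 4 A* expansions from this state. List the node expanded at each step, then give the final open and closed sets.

step 1: expand (2,3) (f=4, h=2) → closed; open now [(1,1) g=1 f=6, (1,2) g=2 f=6, (1,3) g=3 f=6, (2,0) g=1 f=6, (3,1) g=1 f=4]
step 2: expand (3,1) (f=4, h=3) → closed; open now [(1,1) g=1 f=6, (1,2) g=2 f=6, (1,3) g=3 f=6, (2,0) g=1 f=6, (3,0) g=2 f=6, (4,1) g=2 f=6]
step 3: expand (1,3) (f=6, h=3) → closed; open now [(0,3) g=4 f=8, (1,1) g=1 f=6, (1,2) g=2 f=6, (2,0) g=1 f=6, (3,0) g=2 f=6, (4,1) g=2 f=6]
step 4: expand (1,2) (f=6, h=4) → closed; open now [(0,2) g=3 f=8, (0,3) g=4 f=8, (1,1) g=1 f=6, (2,0) g=1 f=6, (3,0) g=2 f=6, (4,1) g=2 f=6]

order=[(2,3) → (3,1) → (1,3) → (1,2)]; open=[(0,2) g=3 f=8, (0,3) g=4 f=8, (1,1) g=1 f=6, (2,0) g=1 f=6, (3,0) g=2 f=6, (4,1) g=2 f=6]; closed=[(1,2), (1,3), (2,1), (2,2), (2,3), (3,1)]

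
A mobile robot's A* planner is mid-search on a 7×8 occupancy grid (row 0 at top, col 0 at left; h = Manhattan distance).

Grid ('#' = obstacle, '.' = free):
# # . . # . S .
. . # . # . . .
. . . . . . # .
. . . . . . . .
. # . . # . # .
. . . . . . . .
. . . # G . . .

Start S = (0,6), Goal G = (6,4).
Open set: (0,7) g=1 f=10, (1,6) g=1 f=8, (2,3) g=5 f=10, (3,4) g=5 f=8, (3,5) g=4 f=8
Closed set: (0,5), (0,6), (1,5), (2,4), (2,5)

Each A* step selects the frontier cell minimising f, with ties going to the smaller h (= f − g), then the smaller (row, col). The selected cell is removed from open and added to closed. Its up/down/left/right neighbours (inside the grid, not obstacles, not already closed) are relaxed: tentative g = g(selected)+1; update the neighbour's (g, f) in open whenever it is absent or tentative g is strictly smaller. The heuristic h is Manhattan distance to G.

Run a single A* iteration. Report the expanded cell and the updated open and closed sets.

step 1: expand (3,4) (f=8, h=3) → closed; open now [(0,7) g=1 f=10, (1,6) g=1 f=8, (2,3) g=5 f=10, (3,3) g=6 f=10, (3,5) g=4 f=8]

expanded=(3,4); open=[(0,7) g=1 f=10, (1,6) g=1 f=8, (2,3) g=5 f=10, (3,3) g=6 f=10, (3,5) g=4 f=8]; closed=[(0,5), (0,6), (1,5), (2,4), (2,5), (3,4)]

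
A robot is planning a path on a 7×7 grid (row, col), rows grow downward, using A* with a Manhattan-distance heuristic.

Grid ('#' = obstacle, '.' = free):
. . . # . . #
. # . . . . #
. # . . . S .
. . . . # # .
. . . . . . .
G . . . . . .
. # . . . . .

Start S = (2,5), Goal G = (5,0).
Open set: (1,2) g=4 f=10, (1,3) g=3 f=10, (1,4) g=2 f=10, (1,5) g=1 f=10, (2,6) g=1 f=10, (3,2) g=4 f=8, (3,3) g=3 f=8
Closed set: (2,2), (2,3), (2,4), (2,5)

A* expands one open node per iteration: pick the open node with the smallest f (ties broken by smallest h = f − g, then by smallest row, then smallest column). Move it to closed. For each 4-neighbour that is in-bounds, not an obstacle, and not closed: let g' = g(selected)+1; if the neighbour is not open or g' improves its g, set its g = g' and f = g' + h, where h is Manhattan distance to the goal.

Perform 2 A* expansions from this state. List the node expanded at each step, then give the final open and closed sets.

step 1: expand (3,2) (f=8, h=4) → closed; open now [(1,2) g=4 f=10, (1,3) g=3 f=10, (1,4) g=2 f=10, (1,5) g=1 f=10, (2,6) g=1 f=10, (3,1) g=5 f=8, (3,3) g=3 f=8, (4,2) g=5 f=8]
step 2: expand (3,1) (f=8, h=3) → closed; open now [(1,2) g=4 f=10, (1,3) g=3 f=10, (1,4) g=2 f=10, (1,5) g=1 f=10, (2,6) g=1 f=10, (3,0) g=6 f=8, (3,3) g=3 f=8, (4,1) g=6 f=8, (4,2) g=5 f=8]

order=[(3,2) → (3,1)]; open=[(1,2) g=4 f=10, (1,3) g=3 f=10, (1,4) g=2 f=10, (1,5) g=1 f=10, (2,6) g=1 f=10, (3,0) g=6 f=8, (3,3) g=3 f=8, (4,1) g=6 f=8, (4,2) g=5 f=8]; closed=[(2,2), (2,3), (2,4), (2,5), (3,1), (3,2)]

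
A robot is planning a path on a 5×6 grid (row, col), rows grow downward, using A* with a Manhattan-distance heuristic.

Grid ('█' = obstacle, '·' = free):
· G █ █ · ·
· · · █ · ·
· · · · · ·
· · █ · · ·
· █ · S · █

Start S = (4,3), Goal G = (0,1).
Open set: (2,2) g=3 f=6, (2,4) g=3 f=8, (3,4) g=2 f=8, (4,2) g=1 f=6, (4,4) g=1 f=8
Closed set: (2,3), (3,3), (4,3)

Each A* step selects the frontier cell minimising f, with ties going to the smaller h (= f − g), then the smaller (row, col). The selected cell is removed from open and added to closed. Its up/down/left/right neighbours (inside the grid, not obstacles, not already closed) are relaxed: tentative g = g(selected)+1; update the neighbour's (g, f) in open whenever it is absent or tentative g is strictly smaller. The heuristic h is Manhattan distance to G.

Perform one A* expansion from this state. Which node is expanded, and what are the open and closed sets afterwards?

step 1: expand (2,2) (f=6, h=3) → closed; open now [(1,2) g=4 f=6, (2,1) g=4 f=6, (2,4) g=3 f=8, (3,4) g=2 f=8, (4,2) g=1 f=6, (4,4) g=1 f=8]

expanded=(2,2); open=[(1,2) g=4 f=6, (2,1) g=4 f=6, (2,4) g=3 f=8, (3,4) g=2 f=8, (4,2) g=1 f=6, (4,4) g=1 f=8]; closed=[(2,2), (2,3), (3,3), (4,3)]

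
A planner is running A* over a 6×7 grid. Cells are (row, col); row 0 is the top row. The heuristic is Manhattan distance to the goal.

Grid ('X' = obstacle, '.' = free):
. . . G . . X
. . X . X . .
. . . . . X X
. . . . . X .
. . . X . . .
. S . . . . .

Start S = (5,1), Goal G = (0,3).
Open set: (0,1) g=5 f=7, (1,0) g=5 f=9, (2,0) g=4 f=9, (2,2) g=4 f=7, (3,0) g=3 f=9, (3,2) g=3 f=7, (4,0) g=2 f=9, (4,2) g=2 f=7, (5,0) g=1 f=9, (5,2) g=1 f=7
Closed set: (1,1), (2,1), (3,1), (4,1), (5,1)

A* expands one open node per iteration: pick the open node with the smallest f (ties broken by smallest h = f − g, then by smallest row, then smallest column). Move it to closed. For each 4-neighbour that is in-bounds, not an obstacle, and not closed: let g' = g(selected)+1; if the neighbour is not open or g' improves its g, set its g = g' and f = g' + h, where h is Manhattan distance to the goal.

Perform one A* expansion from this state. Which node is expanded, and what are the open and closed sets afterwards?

step 1: expand (0,1) (f=7, h=2) → closed; open now [(0,0) g=6 f=9, (0,2) g=6 f=7, (1,0) g=5 f=9, (2,0) g=4 f=9, (2,2) g=4 f=7, (3,0) g=3 f=9, (3,2) g=3 f=7, (4,0) g=2 f=9, (4,2) g=2 f=7, (5,0) g=1 f=9, (5,2) g=1 f=7]

expanded=(0,1); open=[(0,0) g=6 f=9, (0,2) g=6 f=7, (1,0) g=5 f=9, (2,0) g=4 f=9, (2,2) g=4 f=7, (3,0) g=3 f=9, (3,2) g=3 f=7, (4,0) g=2 f=9, (4,2) g=2 f=7, (5,0) g=1 f=9, (5,2) g=1 f=7]; closed=[(0,1), (1,1), (2,1), (3,1), (4,1), (5,1)]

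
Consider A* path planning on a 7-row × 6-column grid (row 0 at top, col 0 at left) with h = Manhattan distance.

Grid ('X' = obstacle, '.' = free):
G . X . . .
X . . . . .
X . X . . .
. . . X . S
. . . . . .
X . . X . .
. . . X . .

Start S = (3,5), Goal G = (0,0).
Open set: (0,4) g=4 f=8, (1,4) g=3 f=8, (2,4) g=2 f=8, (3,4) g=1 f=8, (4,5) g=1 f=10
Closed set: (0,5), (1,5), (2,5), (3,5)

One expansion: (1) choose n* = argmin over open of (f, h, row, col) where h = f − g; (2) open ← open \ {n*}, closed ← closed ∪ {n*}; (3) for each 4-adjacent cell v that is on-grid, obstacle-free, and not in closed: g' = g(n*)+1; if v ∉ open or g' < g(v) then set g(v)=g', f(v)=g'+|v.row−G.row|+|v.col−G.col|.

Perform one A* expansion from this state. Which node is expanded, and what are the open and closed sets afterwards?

expanded=(0,4); open=[(0,3) g=5 f=8, (1,4) g=3 f=8, (2,4) g=2 f=8, (3,4) g=1 f=8, (4,5) g=1 f=10]; closed=[(0,4), (0,5), (1,5), (2,5), (3,5)]

step 1: expand (0,4) (f=8, h=4) → closed; open now [(0,3) g=5 f=8, (1,4) g=3 f=8, (2,4) g=2 f=8, (3,4) g=1 f=8, (4,5) g=1 f=10]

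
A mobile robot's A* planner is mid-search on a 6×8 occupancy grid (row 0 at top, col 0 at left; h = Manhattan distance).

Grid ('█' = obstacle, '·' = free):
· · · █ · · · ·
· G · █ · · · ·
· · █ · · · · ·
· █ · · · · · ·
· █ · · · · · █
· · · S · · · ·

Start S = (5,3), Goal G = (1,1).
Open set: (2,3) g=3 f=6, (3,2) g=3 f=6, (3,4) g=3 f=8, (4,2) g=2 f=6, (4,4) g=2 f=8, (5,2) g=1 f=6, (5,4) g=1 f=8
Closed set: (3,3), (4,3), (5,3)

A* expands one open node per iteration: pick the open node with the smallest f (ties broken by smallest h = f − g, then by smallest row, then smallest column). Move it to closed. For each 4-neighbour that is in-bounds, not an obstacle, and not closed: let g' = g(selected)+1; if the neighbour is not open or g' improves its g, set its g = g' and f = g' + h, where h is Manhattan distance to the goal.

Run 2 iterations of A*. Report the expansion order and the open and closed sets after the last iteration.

order=[(2,3) → (3,2)]; open=[(2,4) g=4 f=8, (3,4) g=3 f=8, (4,2) g=2 f=6, (4,4) g=2 f=8, (5,2) g=1 f=6, (5,4) g=1 f=8]; closed=[(2,3), (3,2), (3,3), (4,3), (5,3)]

step 1: expand (2,3) (f=6, h=3) → closed; open now [(2,4) g=4 f=8, (3,2) g=3 f=6, (3,4) g=3 f=8, (4,2) g=2 f=6, (4,4) g=2 f=8, (5,2) g=1 f=6, (5,4) g=1 f=8]
step 2: expand (3,2) (f=6, h=3) → closed; open now [(2,4) g=4 f=8, (3,4) g=3 f=8, (4,2) g=2 f=6, (4,4) g=2 f=8, (5,2) g=1 f=6, (5,4) g=1 f=8]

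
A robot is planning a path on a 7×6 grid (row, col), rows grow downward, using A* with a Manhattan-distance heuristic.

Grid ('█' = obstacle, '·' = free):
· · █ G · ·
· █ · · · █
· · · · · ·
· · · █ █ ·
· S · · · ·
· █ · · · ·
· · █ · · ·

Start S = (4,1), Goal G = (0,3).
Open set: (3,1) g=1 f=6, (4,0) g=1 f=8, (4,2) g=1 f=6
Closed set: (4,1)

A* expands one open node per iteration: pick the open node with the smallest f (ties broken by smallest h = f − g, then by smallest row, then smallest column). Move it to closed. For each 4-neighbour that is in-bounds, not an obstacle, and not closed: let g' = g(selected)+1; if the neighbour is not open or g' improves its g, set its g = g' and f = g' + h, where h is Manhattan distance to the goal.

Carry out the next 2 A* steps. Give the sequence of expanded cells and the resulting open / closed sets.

order=[(3,1) → (2,1)]; open=[(2,0) g=3 f=8, (2,2) g=3 f=6, (3,0) g=2 f=8, (3,2) g=2 f=6, (4,0) g=1 f=8, (4,2) g=1 f=6]; closed=[(2,1), (3,1), (4,1)]

step 1: expand (3,1) (f=6, h=5) → closed; open now [(2,1) g=2 f=6, (3,0) g=2 f=8, (3,2) g=2 f=6, (4,0) g=1 f=8, (4,2) g=1 f=6]
step 2: expand (2,1) (f=6, h=4) → closed; open now [(2,0) g=3 f=8, (2,2) g=3 f=6, (3,0) g=2 f=8, (3,2) g=2 f=6, (4,0) g=1 f=8, (4,2) g=1 f=6]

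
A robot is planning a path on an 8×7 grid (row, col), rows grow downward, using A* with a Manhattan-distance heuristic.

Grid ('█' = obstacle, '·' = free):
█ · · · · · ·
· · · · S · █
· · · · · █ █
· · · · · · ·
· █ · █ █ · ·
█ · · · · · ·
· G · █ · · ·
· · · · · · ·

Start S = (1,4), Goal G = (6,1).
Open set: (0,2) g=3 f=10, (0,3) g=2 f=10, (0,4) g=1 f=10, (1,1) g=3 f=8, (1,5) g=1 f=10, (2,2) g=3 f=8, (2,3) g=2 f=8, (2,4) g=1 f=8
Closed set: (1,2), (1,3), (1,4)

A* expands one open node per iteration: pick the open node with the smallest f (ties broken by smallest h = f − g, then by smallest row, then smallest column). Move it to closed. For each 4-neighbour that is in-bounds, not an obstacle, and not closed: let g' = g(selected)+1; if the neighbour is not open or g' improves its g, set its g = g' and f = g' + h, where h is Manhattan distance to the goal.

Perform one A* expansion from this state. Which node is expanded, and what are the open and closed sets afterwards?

step 1: expand (1,1) (f=8, h=5) → closed; open now [(0,1) g=4 f=10, (0,2) g=3 f=10, (0,3) g=2 f=10, (0,4) g=1 f=10, (1,0) g=4 f=10, (1,5) g=1 f=10, (2,1) g=4 f=8, (2,2) g=3 f=8, (2,3) g=2 f=8, (2,4) g=1 f=8]

expanded=(1,1); open=[(0,1) g=4 f=10, (0,2) g=3 f=10, (0,3) g=2 f=10, (0,4) g=1 f=10, (1,0) g=4 f=10, (1,5) g=1 f=10, (2,1) g=4 f=8, (2,2) g=3 f=8, (2,3) g=2 f=8, (2,4) g=1 f=8]; closed=[(1,1), (1,2), (1,3), (1,4)]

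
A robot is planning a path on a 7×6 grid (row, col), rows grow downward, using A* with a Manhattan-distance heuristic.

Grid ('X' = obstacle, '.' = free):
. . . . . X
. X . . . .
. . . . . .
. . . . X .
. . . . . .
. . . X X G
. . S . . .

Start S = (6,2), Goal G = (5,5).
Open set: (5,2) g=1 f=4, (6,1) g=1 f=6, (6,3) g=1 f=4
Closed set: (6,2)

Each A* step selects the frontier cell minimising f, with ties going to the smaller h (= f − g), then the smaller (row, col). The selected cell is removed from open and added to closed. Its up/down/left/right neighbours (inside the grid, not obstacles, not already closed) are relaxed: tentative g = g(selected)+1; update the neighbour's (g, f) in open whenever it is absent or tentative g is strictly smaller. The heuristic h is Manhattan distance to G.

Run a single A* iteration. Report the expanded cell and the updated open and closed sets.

expanded=(5,2); open=[(4,2) g=2 f=6, (5,1) g=2 f=6, (6,1) g=1 f=6, (6,3) g=1 f=4]; closed=[(5,2), (6,2)]

step 1: expand (5,2) (f=4, h=3) → closed; open now [(4,2) g=2 f=6, (5,1) g=2 f=6, (6,1) g=1 f=6, (6,3) g=1 f=4]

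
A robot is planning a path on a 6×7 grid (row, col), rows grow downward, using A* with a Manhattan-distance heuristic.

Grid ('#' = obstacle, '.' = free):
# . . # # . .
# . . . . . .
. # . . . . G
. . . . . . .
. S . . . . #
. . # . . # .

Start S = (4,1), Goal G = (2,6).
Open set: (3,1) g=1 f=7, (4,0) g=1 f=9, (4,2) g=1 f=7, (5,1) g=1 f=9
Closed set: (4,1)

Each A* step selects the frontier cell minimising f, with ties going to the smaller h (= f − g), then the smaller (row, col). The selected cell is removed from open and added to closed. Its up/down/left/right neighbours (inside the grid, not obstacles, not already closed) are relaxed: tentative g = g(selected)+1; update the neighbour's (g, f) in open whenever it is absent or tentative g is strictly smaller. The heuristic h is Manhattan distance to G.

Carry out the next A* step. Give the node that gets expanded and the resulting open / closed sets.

step 1: expand (3,1) (f=7, h=6) → closed; open now [(3,0) g=2 f=9, (3,2) g=2 f=7, (4,0) g=1 f=9, (4,2) g=1 f=7, (5,1) g=1 f=9]

expanded=(3,1); open=[(3,0) g=2 f=9, (3,2) g=2 f=7, (4,0) g=1 f=9, (4,2) g=1 f=7, (5,1) g=1 f=9]; closed=[(3,1), (4,1)]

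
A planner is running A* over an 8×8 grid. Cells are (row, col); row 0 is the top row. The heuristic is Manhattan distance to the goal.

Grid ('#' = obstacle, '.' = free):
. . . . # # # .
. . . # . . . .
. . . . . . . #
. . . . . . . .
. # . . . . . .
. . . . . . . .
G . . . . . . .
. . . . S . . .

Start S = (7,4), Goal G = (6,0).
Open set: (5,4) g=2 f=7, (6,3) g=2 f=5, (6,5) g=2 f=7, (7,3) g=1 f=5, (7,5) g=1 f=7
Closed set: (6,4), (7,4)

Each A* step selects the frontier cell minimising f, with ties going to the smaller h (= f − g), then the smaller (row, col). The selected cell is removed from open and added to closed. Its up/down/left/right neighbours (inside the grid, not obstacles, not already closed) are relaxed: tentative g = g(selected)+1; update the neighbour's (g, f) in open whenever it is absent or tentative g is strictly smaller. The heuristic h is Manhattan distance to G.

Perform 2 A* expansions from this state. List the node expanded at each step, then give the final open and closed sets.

step 1: expand (6,3) (f=5, h=3) → closed; open now [(5,3) g=3 f=7, (5,4) g=2 f=7, (6,2) g=3 f=5, (6,5) g=2 f=7, (7,3) g=1 f=5, (7,5) g=1 f=7]
step 2: expand (6,2) (f=5, h=2) → closed; open now [(5,2) g=4 f=7, (5,3) g=3 f=7, (5,4) g=2 f=7, (6,1) g=4 f=5, (6,5) g=2 f=7, (7,2) g=4 f=7, (7,3) g=1 f=5, (7,5) g=1 f=7]

order=[(6,3) → (6,2)]; open=[(5,2) g=4 f=7, (5,3) g=3 f=7, (5,4) g=2 f=7, (6,1) g=4 f=5, (6,5) g=2 f=7, (7,2) g=4 f=7, (7,3) g=1 f=5, (7,5) g=1 f=7]; closed=[(6,2), (6,3), (6,4), (7,4)]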